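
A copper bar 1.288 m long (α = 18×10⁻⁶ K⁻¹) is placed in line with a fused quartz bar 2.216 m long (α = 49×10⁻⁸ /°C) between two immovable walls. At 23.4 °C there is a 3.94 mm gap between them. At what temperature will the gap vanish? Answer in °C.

T = 186 °C

Gap closes when ΔL₁ + ΔL₂ = 3.94 mm = 3.94×10⁻³ m
(α₁L₁ + α₂L₂)ΔT = g
α₁L₁ + α₂L₂ = 18×10⁻⁶×1.288 + 49×10⁻⁸×2.216 = 2.426984×10⁻⁵ m/K
ΔT = 3.94×10⁻³ / 2.426984×10⁻⁵ = 162.34 K
T = 23.4 + 162.34 = 185.74 °C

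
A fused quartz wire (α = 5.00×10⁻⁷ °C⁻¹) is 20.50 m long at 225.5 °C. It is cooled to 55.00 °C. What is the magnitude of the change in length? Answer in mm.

ΔL = 1.75 mm

|ΔT| = |55.00 − 225.5| = 170.50 K
ΔL = αL₀ΔT = (5.00×10⁻⁷)(20.50)(170.50) = 1.75×10⁻³ m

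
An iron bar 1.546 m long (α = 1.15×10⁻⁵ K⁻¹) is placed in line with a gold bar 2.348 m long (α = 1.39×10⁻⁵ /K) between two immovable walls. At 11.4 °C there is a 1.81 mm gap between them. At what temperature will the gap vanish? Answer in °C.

T = 47.3 °C

α₁L₁ = 1.7779×10⁻⁵ m/K, α₂L₂ = 3.26372×10⁻⁵ m/K → total 5.04162×10⁻⁵ m/K
ΔT = g/(α₁L₁+α₂L₂) = 1.81×10⁻³ / 5.04162×10⁻⁵ = 35.901 K
T = 11.4 + 35.901 = 47.301 °C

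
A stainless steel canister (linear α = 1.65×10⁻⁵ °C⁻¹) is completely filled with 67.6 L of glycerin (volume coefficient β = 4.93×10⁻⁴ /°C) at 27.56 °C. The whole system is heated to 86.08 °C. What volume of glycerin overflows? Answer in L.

1.75 L

The canister also expands: β_container ≈ 3α = 4.95×10⁻⁵ /K
Net overflow = V₀(β_liq − 3α_cont)ΔT
β − 3α = 4.93×10⁻⁴ − 4.95×10⁻⁵ = 4.435×10⁻⁴ /K; ΔT = 58.52 K
ΔV = 67.6 × 4.435×10⁻⁴ × 58.52 = 1.75 L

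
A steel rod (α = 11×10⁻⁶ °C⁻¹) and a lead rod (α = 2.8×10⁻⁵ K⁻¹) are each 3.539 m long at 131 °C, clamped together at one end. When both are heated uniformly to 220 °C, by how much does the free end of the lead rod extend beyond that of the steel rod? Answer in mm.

5.35 mm

ΔT = 89 K
steel: ΔL = 11×10⁻⁶ × 3.539 m × 89 = 3.4647×10⁻³ m = 3.4647 mm
lead: ΔL = 2.8×10⁻⁵ × 3.539 m × 89 = 8.8192×10⁻³ m = 8.8192 mm
difference = 8.8192 − 3.4647 = 5.3545 mm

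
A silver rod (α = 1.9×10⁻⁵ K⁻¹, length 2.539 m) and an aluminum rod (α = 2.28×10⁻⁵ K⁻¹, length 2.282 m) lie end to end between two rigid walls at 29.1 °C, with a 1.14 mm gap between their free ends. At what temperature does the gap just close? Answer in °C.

T = 40.5 °C

α₁L₁ = 4.8241×10⁻⁵ m/K, α₂L₂ = 5.20296×10⁻⁵ m/K → total 1.002706×10⁻⁴ m/K
ΔT = g/(α₁L₁+α₂L₂) = 1.14×10⁻³ / 1.002706×10⁻⁴ = 11.369 K
T = 29.1 + 11.369 = 40.469 °C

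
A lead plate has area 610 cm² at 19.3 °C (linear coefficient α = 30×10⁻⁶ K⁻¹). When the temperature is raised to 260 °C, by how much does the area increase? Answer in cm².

Area coefficient ≈ 2α; |ΔT| = 240.7 K
ΔA = 2αA₀ΔT = 2(30×10⁻⁶)(610)(240.7) = 8.81 cm²

ΔA = 8.81 cm²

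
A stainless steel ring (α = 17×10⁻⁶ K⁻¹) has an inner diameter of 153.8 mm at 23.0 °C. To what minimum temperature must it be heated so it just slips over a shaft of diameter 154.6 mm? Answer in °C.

T = 329 °C

Required Δd = 154.6 − 153.8 = 0.8 mm
Δd = αd₀ΔT ⇒ ΔT = Δd/(αd₀) = 0.8 / (17×10⁻⁶ × 153.8) = 305.97 K
T_min = 23.0 + 305.97 = 328.97 °C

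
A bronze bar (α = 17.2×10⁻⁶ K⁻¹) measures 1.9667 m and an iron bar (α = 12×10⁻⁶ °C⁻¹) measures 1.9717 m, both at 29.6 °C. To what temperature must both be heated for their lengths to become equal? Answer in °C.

Equal length when α₁L₁ΔT − α₂L₂ΔT = L₂ − L₁ = 5.00×10⁻³ m
α₁L₁ = 3.382724×10⁻⁵, α₂L₂ = 2.36604×10⁻⁵ → Δ(αL) = 1.016684×10⁻⁵ m/K
ΔT = 5.00×10⁻³ / 1.016684×10⁻⁵ = 491.795 K, so T = 29.6 + 491.795 = 521.395 °C

T = 521.4 °C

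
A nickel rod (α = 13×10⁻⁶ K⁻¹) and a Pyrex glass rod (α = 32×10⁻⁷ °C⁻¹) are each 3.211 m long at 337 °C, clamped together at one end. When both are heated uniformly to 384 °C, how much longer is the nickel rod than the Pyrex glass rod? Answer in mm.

1.48 mm

ΔT = 47 K
nickel: ΔL = 13×10⁻⁶ × 3.211 m × 47 = 1.9619×10⁻³ m = 1.9619 mm
Pyrex glass: ΔL = 32×10⁻⁷ × 3.211 m × 47 = 4.8293×10⁻⁴ m = 0.48293 mm
difference = 1.9619 − 0.48293 = 1.47897 mm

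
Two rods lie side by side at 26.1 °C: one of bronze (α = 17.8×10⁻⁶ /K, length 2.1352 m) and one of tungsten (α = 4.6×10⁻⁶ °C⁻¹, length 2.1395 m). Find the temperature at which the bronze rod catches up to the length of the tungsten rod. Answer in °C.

Equal length when α₁L₁ΔT − α₂L₂ΔT = L₂ − L₁ = 4.30×10⁻³ m
α₁L₁ = 3.800656×10⁻⁵, α₂L₂ = 9.8417×10⁻⁶ → Δ(αL) = 2.816486×10⁻⁵ m/K
ΔT = 4.30×10⁻³ / 2.816486×10⁻⁵ = 152.673 K, so T = 26.1 + 152.673 = 178.773 °C

T = 178.8 °C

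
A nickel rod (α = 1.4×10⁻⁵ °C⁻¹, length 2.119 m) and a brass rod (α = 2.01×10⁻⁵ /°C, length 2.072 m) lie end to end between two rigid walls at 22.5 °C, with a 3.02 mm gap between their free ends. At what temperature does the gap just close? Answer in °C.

Gap closes when ΔL₁ + ΔL₂ = 3.02 mm = 3.02×10⁻³ m
(α₁L₁ + α₂L₂)ΔT = g
α₁L₁ + α₂L₂ = 1.4×10⁻⁵×2.119 + 2.01×10⁻⁵×2.072 = 7.13132×10⁻⁵ m/K
ΔT = 3.02×10⁻³ / 7.13132×10⁻⁵ = 42.348 K
T = 22.5 + 42.348 = 64.848 °C

T = 64.8 °C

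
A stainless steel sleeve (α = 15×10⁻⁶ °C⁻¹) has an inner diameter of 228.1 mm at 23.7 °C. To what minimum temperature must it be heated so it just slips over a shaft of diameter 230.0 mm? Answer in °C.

Required Δd = 230.0 − 228.1 = 1.9 mm
Δd = αd₀ΔT ⇒ ΔT = Δd/(αd₀) = 1.9 / (15×10⁻⁶ × 228.1) = 555.31 K
T_min = 23.7 + 555.31 = 579.01 °C

T = 579 °C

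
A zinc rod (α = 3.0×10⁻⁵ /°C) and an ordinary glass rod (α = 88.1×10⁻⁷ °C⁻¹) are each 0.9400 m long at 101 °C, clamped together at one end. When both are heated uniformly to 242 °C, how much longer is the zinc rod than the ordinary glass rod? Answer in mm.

2.81 mm

ΔT = 141 K
zinc: ΔL = 3.0×10⁻⁵ × 0.9400 m × 141 = 3.9762×10⁻³ m = 3.9762 mm
ordinary glass: ΔL = 88.1×10⁻⁷ × 0.9400 m × 141 = 1.1677×10⁻³ m = 1.1677 mm
difference = 3.9762 − 1.1677 = 2.8085 mm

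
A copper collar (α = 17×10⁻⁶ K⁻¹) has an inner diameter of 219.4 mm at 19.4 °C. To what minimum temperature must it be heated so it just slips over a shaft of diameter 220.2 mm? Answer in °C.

T = 234 °C

Required Δd = 220.2 − 219.4 = 0.8 mm
Δd = αd₀ΔT ⇒ ΔT = Δd/(αd₀) = 0.8 / (17×10⁻⁶ × 219.4) = 214.49 K
T_min = 19.4 + 214.49 = 233.89 °C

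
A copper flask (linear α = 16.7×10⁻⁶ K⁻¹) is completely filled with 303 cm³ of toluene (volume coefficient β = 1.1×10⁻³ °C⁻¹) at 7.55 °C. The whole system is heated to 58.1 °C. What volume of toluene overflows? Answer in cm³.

16.1 cm³

The flask also expands: β_container ≈ 3α = 5.01×10⁻⁵ /K
Net overflow = V₀(β_liq − 3α_cont)ΔT
β − 3α = 1.10×10⁻³ − 5.01×10⁻⁵ = 1.0499×10⁻³ /K; ΔT = 50.55 K
ΔV = 303 × 1.0499×10⁻³ × 50.55 = 16.1 cm³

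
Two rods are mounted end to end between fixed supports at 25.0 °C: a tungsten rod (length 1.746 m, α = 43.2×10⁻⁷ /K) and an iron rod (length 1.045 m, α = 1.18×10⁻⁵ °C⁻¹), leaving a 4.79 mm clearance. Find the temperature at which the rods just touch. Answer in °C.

Gap closes when ΔL₁ + ΔL₂ = 4.79 mm = 4.79×10⁻³ m
(α₁L₁ + α₂L₂)ΔT = g
α₁L₁ + α₂L₂ = 43.2×10⁻⁷×1.746 + 1.18×10⁻⁵×1.045 = 1.987372×10⁻⁵ m/K
ΔT = 4.79×10⁻³ / 1.987372×10⁻⁵ = 241.02 K
T = 25.0 + 241.02 = 266.02 °C

T = 266 °C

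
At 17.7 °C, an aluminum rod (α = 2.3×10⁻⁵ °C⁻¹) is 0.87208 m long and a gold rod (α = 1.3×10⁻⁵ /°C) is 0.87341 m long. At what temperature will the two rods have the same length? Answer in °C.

L₁(1 + α₁ΔT) = L₂(1 + α₂ΔT) ⇒ ΔT = (L₂ − L₁)/(α₁L₁ − α₂L₂)
L₂ − L₁ = 0.87341 − 0.87208 = 1.33×10⁻³ m
α₁L₁ − α₂L₂ = 2.3×10⁻⁵×0.87208 − 1.3×10⁻⁵×0.87341 = 8.70351×10⁻⁶ m/K
ΔT = 1.33×10⁻³ / 8.70351×10⁻⁶ = 152.812 K
T = 17.7 + 152.812 = 170.512 °C

T = 170.5 °C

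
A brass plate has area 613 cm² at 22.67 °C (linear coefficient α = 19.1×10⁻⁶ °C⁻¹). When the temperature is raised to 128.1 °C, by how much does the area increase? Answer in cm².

Area coefficient ≈ 2α; |ΔT| = 105.43 K
ΔA = 2αA₀ΔT = 2(19.1×10⁻⁶)(613)(105.43) = 2.47 cm²

ΔA = 2.47 cm²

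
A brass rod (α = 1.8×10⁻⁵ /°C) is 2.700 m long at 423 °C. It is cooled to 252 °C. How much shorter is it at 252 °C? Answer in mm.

ΔL = 8.31 mm

|ΔT| = |252 − 423| = 171 K
ΔL = αL₀ΔT = (1.8×10⁻⁵)(2.700)(171) = 8.31×10⁻³ m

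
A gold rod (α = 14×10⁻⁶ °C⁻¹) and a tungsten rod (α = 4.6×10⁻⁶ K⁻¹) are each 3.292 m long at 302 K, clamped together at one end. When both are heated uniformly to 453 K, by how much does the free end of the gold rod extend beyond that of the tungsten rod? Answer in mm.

4.67 mm

ΔT = 151 K
gold: ΔL = 14×10⁻⁶ × 3.292 m × 151 = 6.9593×10⁻³ m = 6.9593 mm
tungsten: ΔL = 4.6×10⁻⁶ × 3.292 m × 151 = 2.2866×10⁻³ m = 2.2866 mm
difference = 6.9593 − 2.2866 = 4.6727 mm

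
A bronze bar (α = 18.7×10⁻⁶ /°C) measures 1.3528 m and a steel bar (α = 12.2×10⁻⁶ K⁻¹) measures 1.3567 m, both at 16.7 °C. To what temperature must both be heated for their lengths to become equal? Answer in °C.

Equal length when α₁L₁ΔT − α₂L₂ΔT = L₂ − L₁ = 3.90×10⁻³ m
α₁L₁ = 2.529736×10⁻⁵, α₂L₂ = 1.655174×10⁻⁵ → Δ(αL) = 8.74562×10⁻⁶ m/K
ΔT = 3.90×10⁻³ / 8.74562×10⁻⁶ = 445.938 K, so T = 16.7 + 445.938 = 462.638 °C

T = 462.6 °C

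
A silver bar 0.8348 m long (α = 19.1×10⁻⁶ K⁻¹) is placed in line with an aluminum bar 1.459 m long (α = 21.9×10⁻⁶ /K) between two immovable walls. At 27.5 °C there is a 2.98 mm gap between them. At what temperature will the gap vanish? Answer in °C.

T = 89.7 °C

α₁L₁ = 1.594468×10⁻⁵ m/K, α₂L₂ = 3.19521×10⁻⁵ m/K → total 4.789678×10⁻⁵ m/K
ΔT = g/(α₁L₁+α₂L₂) = 2.98×10⁻³ / 4.789678×10⁻⁵ = 62.217 K
T = 27.5 + 62.217 = 89.717 °C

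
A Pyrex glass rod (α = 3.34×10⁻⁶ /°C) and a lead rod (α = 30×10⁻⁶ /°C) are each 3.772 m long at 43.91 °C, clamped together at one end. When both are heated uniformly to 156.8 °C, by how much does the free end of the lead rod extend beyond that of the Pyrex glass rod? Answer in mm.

11.4 mm

ΔT = 112.89 K
Pyrex glass: ΔL = 3.34×10⁻⁶ × 3.772 m × 112.89 = 1.4222×10⁻³ m = 1.4222 mm
lead: ΔL = 30×10⁻⁶ × 3.772 m × 112.89 = 1.2775×10⁻² m = 12.775 mm
difference = 12.775 − 1.4222 = 11.3528 mm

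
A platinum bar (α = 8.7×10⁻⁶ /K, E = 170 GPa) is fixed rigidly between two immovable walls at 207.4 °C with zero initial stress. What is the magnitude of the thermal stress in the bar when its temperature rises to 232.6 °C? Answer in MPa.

Fully constrained: the free strain ε = αΔT is blocked, so σ = Eε = EαΔT.
|ΔT| = 25.2 K
σ = 170×10⁹ × 8.7×10⁻⁶ × 25.2 = 3.73×10⁷ Pa

σ = 37.3 MPa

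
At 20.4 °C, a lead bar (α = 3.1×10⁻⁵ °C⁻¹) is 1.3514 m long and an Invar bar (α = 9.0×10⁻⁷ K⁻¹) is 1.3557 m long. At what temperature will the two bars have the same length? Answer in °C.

T = 126.1 °C

L₁(1 + α₁ΔT) = L₂(1 + α₂ΔT) ⇒ ΔT = (L₂ − L₁)/(α₁L₁ − α₂L₂)
L₂ − L₁ = 1.3557 − 1.3514 = 4.30×10⁻³ m
α₁L₁ − α₂L₂ = 3.1×10⁻⁵×1.3514 − 9.0×10⁻⁷×1.3557 = 4.067327×10⁻⁵ m/K
ΔT = 4.30×10⁻³ / 4.067327×10⁻⁵ = 105.721 K
T = 20.4 + 105.721 = 126.121 °C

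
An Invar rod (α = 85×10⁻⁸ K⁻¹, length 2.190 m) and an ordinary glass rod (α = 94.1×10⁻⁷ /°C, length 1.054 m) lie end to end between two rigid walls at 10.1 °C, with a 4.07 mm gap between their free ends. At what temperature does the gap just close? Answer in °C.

Gap closes when ΔL₁ + ΔL₂ = 4.07 mm = 4.07×10⁻³ m
(α₁L₁ + α₂L₂)ΔT = g
α₁L₁ + α₂L₂ = 85×10⁻⁸×2.190 + 94.1×10⁻⁷×1.054 = 1.177964×10⁻⁵ m/K
ΔT = 4.07×10⁻³ / 1.177964×10⁻⁵ = 345.51 K
T = 10.1 + 345.51 = 355.61 °C

T = 356 °C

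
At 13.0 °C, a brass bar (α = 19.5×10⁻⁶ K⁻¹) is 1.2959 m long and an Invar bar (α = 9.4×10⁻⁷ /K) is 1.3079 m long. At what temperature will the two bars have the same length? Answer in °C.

T = 512.2 °C

L₁(1 + α₁ΔT) = L₂(1 + α₂ΔT) ⇒ ΔT = (L₂ − L₁)/(α₁L₁ − α₂L₂)
L₂ − L₁ = 1.3079 − 1.2959 = 1.20×10⁻² m
α₁L₁ − α₂L₂ = 19.5×10⁻⁶×1.2959 − 9.4×10⁻⁷×1.3079 = 2.4040624×10⁻⁵ m/K
ΔT = 1.20×10⁻² / 2.4040624×10⁻⁵ = 499.155 K
T = 13.0 + 499.155 = 512.155 °C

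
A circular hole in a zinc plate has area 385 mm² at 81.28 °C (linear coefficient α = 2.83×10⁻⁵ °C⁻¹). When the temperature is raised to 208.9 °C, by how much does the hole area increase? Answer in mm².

ΔA = 2.78 mm²

Area coefficient ≈ 2α; |ΔT| = 127.62 K
ΔA = 2αA₀ΔT = 2(2.83×10⁻⁵)(385)(127.62) = 2.78 mm²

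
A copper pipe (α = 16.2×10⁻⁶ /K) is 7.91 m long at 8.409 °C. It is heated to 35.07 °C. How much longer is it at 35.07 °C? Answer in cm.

|ΔT| = |35.07 − 8.409| = 26.661 K
ΔL = αL₀ΔT = (16.2×10⁻⁶)(7.91)(26.661) = 3.42×10⁻³ m

ΔL = 0.342 cm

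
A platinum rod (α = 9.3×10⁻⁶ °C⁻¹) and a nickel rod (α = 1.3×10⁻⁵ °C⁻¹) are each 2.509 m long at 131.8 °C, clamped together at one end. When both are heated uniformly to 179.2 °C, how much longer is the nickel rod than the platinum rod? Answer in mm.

0.440 mm

ΔT = 47.4 K
platinum: ΔL = 9.3×10⁻⁶ × 2.509 m × 47.4 = 1.1060×10⁻³ m = 1.1060 mm
nickel: ΔL = 1.3×10⁻⁵ × 2.509 m × 47.4 = 1.5460×10⁻³ m = 1.5460 mm
difference = 1.5460 − 1.1060 = 0.440 mm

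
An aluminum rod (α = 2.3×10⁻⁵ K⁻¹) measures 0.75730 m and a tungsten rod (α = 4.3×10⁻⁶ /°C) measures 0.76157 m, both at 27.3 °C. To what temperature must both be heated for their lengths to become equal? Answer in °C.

L₁(1 + α₁ΔT) = L₂(1 + α₂ΔT) ⇒ ΔT = (L₂ − L₁)/(α₁L₁ − α₂L₂)
L₂ − L₁ = 0.76157 − 0.75730 = 4.27×10⁻³ m
α₁L₁ − α₂L₂ = 2.3×10⁻⁵×0.75730 − 4.3×10⁻⁶×0.76157 = 1.4143149×10⁻⁵ m/K
ΔT = 4.27×10⁻³ / 1.4143149×10⁻⁵ = 301.913 K
T = 27.3 + 301.913 = 329.213 °C

T = 329.2 °C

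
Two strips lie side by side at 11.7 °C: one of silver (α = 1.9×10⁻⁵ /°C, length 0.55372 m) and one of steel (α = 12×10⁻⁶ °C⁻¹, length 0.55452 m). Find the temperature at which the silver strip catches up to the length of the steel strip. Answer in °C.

Equal length when α₁L₁ΔT − α₂L₂ΔT = L₂ − L₁ = 8.00×10⁻⁴ m
α₁L₁ = 1.052068×10⁻⁵, α₂L₂ = 6.65424×10⁻⁶ → Δ(αL) = 3.86644×10⁻⁶ m/K
ΔT = 8.00×10⁻⁴ / 3.86644×10⁻⁶ = 206.909 K, so T = 11.7 + 206.909 = 218.609 °C

T = 218.6 °C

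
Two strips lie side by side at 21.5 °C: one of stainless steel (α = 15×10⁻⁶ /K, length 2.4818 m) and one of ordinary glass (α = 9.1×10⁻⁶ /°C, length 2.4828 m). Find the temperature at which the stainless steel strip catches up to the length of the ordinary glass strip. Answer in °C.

T = 89.84 °C

Equal length when α₁L₁ΔT − α₂L₂ΔT = L₂ − L₁ = 1.00×10⁻³ m
α₁L₁ = 3.7227×10⁻⁵, α₂L₂ = 2.259348×10⁻⁵ → Δ(αL) = 1.463352×10⁻⁵ m/K
ΔT = 1.00×10⁻³ / 1.463352×10⁻⁵ = 68.3363 K, so T = 21.5 + 68.3363 = 89.8363 °C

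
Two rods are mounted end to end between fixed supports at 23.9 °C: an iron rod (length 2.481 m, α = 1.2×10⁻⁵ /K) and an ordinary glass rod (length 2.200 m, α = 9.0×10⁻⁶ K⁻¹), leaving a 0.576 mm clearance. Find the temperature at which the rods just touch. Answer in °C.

T = 35.5 °C

α₁L₁ = 2.9772×10⁻⁵ m/K, α₂L₂ = 1.980×10⁻⁵ m/K → total 4.9572×10⁻⁵ m/K
ΔT = g/(α₁L₁+α₂L₂) = 5.76×10⁻⁴ / 4.9572×10⁻⁵ = 11.619 K
T = 23.9 + 11.619 = 35.519 °C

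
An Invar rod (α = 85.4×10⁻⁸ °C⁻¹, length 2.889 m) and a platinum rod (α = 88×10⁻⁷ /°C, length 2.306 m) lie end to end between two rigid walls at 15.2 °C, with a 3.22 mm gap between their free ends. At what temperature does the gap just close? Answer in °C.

α₁L₁ = 2.467206×10⁻⁶ m/K, α₂L₂ = 2.02928×10⁻⁵ m/K → total 2.2760006×10⁻⁵ m/K
ΔT = g/(α₁L₁+α₂L₂) = 3.22×10⁻³ / 2.2760006×10⁻⁵ = 141.48 K
T = 15.2 + 141.48 = 156.68 °C

T = 157 °C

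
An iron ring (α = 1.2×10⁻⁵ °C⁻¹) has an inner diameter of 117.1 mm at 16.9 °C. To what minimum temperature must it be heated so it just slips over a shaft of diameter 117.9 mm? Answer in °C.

T = 586 °C

Required Δd = 117.9 − 117.1 = 0.8 mm
Δd = αd₀ΔT ⇒ ΔT = Δd/(αd₀) = 0.8 / (1.2×10⁻⁵ × 117.1) = 569.31 K
T_min = 16.9 + 569.31 = 586.21 °C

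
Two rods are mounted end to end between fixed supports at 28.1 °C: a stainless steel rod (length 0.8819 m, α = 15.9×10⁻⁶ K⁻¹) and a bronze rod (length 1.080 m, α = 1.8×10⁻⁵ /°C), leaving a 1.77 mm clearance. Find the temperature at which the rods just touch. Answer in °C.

Gap closes when ΔL₁ + ΔL₂ = 1.77 mm = 1.77×10⁻³ m
(α₁L₁ + α₂L₂)ΔT = g
α₁L₁ + α₂L₂ = 15.9×10⁻⁶×0.8819 + 1.8×10⁻⁵×1.080 = 3.346221×10⁻⁵ m/K
ΔT = 1.77×10⁻³ / 3.346221×10⁻⁵ = 52.895 K
T = 28.1 + 52.895 = 80.995 °C

T = 81.0 °C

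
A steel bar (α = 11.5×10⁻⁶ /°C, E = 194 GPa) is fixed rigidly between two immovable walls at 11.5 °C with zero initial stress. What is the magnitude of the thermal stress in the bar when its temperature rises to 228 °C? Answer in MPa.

Fully constrained: the free strain ε = αΔT is blocked, so σ = Eε = EαΔT.
|ΔT| = 216.5 K
σ = 194×10⁹ × 11.5×10⁻⁶ × 216.5 = 4.83×10⁸ Pa

σ = 483 MPa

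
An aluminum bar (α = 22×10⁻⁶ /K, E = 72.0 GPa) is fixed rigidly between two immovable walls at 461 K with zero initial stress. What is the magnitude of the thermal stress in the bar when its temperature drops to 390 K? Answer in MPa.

Fully constrained: the free strain ε = αΔT is blocked, so σ = Eε = EαΔT.
|ΔT| = 71 K
σ = 72.0×10⁹ × 22×10⁻⁶ × 71 = 1.12×10⁸ Pa

σ = 112 MPa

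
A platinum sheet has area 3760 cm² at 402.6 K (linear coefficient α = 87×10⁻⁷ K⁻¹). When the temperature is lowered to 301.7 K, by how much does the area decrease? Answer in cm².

Area coefficient ≈ 2α; |ΔT| = 100.9 K
ΔA = 2αA₀ΔT = 2(87×10⁻⁷)(3760)(100.9) = 6.60 cm²

ΔA = 6.60 cm²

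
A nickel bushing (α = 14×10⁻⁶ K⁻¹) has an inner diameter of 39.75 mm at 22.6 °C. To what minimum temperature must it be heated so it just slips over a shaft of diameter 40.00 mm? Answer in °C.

Required Δd = 40.00 − 39.75 = 0.25 mm
Δd = αd₀ΔT ⇒ ΔT = Δd/(αd₀) = 0.25 / (14×10⁻⁶ × 39.75) = 449.24 K
T_min = 22.6 + 449.24 = 471.84 °C

T = 472 °C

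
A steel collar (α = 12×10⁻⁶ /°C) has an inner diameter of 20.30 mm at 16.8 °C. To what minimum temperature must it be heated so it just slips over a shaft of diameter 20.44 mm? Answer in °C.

T = 592 °C

Required Δd = 20.44 − 20.30 = 0.14 mm
Δd = αd₀ΔT ⇒ ΔT = Δd/(αd₀) = 0.14 / (12×10⁻⁶ × 20.30) = 574.71 K
T_min = 16.8 + 574.71 = 591.51 °C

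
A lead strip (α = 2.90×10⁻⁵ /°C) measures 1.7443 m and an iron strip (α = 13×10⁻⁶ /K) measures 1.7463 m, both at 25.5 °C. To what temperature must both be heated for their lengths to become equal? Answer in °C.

Equal length when α₁L₁ΔT − α₂L₂ΔT = L₂ − L₁ = 2.00×10⁻³ m
α₁L₁ = 5.05847×10⁻⁵, α₂L₂ = 2.27019×10⁻⁵ → Δ(αL) = 2.78828×10⁻⁵ m/K
ΔT = 2.00×10⁻³ / 2.78828×10⁻⁵ = 71.7288 K, so T = 25.5 + 71.7288 = 97.2288 °C

T = 97.23 °C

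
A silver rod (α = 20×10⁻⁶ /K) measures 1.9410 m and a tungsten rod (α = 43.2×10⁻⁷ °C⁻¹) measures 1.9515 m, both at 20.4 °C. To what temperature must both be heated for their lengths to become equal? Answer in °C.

Equal length when α₁L₁ΔT − α₂L₂ΔT = L₂ − L₁ = 1.05×10⁻² m
α₁L₁ = 3.882×10⁻⁵, α₂L₂ = 8.43048×10⁻⁶ → Δ(αL) = 3.038952×10⁻⁵ m/K
ΔT = 1.05×10⁻² / 3.038952×10⁻⁵ = 345.514 K, so T = 20.4 + 345.514 = 365.914 °C

T = 365.9 °C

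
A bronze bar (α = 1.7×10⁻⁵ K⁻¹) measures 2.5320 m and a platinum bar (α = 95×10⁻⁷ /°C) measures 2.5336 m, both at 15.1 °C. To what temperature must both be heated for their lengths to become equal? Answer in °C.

Equal length when α₁L₁ΔT − α₂L₂ΔT = L₂ − L₁ = 1.60×10⁻³ m
α₁L₁ = 4.3044×10⁻⁵, α₂L₂ = 2.40692×10⁻⁵ → Δ(αL) = 1.89748×10⁻⁵ m/K
ΔT = 1.60×10⁻³ / 1.89748×10⁻⁵ = 84.3224 K, so T = 15.1 + 84.3224 = 99.4224 °C

T = 99.42 °C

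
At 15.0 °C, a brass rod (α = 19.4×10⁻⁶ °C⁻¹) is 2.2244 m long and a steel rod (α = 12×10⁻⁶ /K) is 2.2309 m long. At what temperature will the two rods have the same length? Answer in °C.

L₁(1 + α₁ΔT) = L₂(1 + α₂ΔT) ⇒ ΔT = (L₂ − L₁)/(α₁L₁ − α₂L₂)
L₂ − L₁ = 2.2309 − 2.2244 = 6.50×10⁻³ m
α₁L₁ − α₂L₂ = 19.4×10⁻⁶×2.2244 − 12×10⁻⁶×2.2309 = 1.638256×10⁻⁵ m/K
ΔT = 6.50×10⁻³ / 1.638256×10⁻⁵ = 396.763 K
T = 15.0 + 396.763 = 411.763 °C

T = 411.8 °C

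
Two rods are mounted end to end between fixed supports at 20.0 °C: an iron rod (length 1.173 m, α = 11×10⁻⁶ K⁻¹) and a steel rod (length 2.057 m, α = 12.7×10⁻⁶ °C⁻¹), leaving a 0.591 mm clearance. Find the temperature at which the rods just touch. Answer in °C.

T = 35.1 °C

Gap closes when ΔL₁ + ΔL₂ = 0.591 mm = 5.91×10⁻⁴ m
(α₁L₁ + α₂L₂)ΔT = g
α₁L₁ + α₂L₂ = 11×10⁻⁶×1.173 + 12.7×10⁻⁶×2.057 = 3.90269×10⁻⁵ m/K
ΔT = 5.91×10⁻⁴ / 3.90269×10⁻⁵ = 15.143 K
T = 20.0 + 15.143 = 35.143 °C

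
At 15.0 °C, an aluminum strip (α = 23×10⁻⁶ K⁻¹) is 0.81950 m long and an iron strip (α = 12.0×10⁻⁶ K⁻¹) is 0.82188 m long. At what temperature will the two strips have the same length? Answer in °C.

Equal length when α₁L₁ΔT − α₂L₂ΔT = L₂ − L₁ = 2.38×10⁻³ m
α₁L₁ = 1.88485×10⁻⁵, α₂L₂ = 9.86256×10⁻⁶ → Δ(αL) = 8.98594×10⁻⁶ m/K
ΔT = 2.38×10⁻³ / 8.98594×10⁻⁶ = 264.858 K, so T = 15.0 + 264.858 = 279.858 °C

T = 279.9 °C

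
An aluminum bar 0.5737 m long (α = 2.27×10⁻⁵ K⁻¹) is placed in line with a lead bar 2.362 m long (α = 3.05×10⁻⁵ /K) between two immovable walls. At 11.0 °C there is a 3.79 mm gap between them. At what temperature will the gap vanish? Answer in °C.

Gap closes when ΔL₁ + ΔL₂ = 3.79 mm = 3.79×10⁻³ m
(α₁L₁ + α₂L₂)ΔT = g
α₁L₁ + α₂L₂ = 2.27×10⁻⁵×0.5737 + 3.05×10⁻⁵×2.362 = 8.506399×10⁻⁵ m/K
ΔT = 3.79×10⁻³ / 8.506399×10⁻⁵ = 44.555 K
T = 11.0 + 44.555 = 55.555 °C

T = 55.6 °C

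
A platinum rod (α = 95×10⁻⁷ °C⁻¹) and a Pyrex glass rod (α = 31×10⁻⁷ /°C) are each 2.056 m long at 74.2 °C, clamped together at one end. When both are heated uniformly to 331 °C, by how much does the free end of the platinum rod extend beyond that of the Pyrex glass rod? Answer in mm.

3.38 mm

ΔT = 256.8 K
platinum: ΔL = 95×10⁻⁷ × 2.056 m × 256.8 = 5.0158×10⁻³ m = 5.0158 mm
Pyrex glass: ΔL = 31×10⁻⁷ × 2.056 m × 256.8 = 1.6367×10⁻³ m = 1.6367 mm
difference = 5.0158 − 1.6367 = 3.3791 mm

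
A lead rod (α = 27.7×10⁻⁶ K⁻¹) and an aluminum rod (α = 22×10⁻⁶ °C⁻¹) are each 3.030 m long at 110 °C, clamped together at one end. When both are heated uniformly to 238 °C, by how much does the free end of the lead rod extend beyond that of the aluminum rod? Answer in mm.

2.21 mm

ΔT = 128 K
lead: ΔL = 27.7×10⁻⁶ × 3.030 m × 128 = 1.0743×10⁻² m = 10.743 mm
aluminum: ΔL = 22×10⁻⁶ × 3.030 m × 128 = 8.5325×10⁻³ m = 8.5325 mm
difference = 10.743 − 8.5325 = 2.2105 mm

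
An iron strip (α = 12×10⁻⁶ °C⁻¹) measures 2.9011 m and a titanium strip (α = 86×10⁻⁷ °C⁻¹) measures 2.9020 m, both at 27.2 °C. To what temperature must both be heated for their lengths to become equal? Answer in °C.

Equal length when α₁L₁ΔT − α₂L₂ΔT = L₂ − L₁ = 9.00×10⁻⁴ m
α₁L₁ = 3.48132×10⁻⁵, α₂L₂ = 2.49572×10⁻⁵ → Δ(αL) = 9.856×10⁻⁶ m/K
ΔT = 9.00×10⁻⁴ / 9.856×10⁻⁶ = 91.315 K, so T = 27.2 + 91.315 = 118.515 °C

T = 118.5 °C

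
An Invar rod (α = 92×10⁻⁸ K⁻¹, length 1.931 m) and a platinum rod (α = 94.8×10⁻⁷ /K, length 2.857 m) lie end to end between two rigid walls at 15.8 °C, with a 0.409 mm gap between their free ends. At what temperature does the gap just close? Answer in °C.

α₁L₁ = 1.77652×10⁻⁶ m/K, α₂L₂ = 2.708436×10⁻⁵ m/K → total 2.886088×10⁻⁵ m/K
ΔT = g/(α₁L₁+α₂L₂) = 4.09×10⁻⁴ / 2.886088×10⁻⁵ = 14.171 K
T = 15.8 + 14.171 = 29.971 °C

T = 30.0 °C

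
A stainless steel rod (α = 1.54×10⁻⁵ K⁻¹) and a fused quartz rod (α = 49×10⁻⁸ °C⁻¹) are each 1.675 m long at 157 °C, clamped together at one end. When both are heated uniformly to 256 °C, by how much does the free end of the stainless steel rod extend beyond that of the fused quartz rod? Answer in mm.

2.47 mm

ΔT = 99 K
stainless steel: ΔL = 1.54×10⁻⁵ × 1.675 m × 99 = 2.5537×10⁻³ m = 2.5537 mm
fused quartz: ΔL = 49×10⁻⁸ × 1.675 m × 99 = 8.1254×10⁻⁵ m = 0.081254 mm
difference = 2.5537 − 0.081254 = 2.472446 mm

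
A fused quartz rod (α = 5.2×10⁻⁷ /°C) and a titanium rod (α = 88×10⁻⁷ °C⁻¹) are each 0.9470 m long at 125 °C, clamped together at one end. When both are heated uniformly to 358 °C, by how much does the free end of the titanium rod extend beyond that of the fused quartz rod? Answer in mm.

1.83 mm

ΔT = 233 K
fused quartz: ΔL = 5.2×10⁻⁷ × 0.9470 m × 233 = 1.1474×10⁻⁴ m = 0.11474 mm
titanium: ΔL = 88×10⁻⁷ × 0.9470 m × 233 = 1.9417×10⁻³ m = 1.9417 mm
difference = 1.9417 − 0.11474 = 1.82696 mm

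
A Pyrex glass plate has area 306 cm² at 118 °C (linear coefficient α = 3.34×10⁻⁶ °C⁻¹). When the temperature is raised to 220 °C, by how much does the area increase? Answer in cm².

ΔA = 0.208 cm²

Area coefficient ≈ 2α; |ΔT| = 102 K
ΔA = 2αA₀ΔT = 2(3.34×10⁻⁶)(306)(102) = 0.208 cm²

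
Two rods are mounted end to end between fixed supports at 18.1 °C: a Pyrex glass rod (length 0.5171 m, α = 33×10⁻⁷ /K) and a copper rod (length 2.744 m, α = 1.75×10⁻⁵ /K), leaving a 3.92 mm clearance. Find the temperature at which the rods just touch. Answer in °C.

Gap closes when ΔL₁ + ΔL₂ = 3.92 mm = 3.92×10⁻³ m
(α₁L₁ + α₂L₂)ΔT = g
α₁L₁ + α₂L₂ = 33×10⁻⁷×0.5171 + 1.75×10⁻⁵×2.744 = 4.972643×10⁻⁵ m/K
ΔT = 3.92×10⁻³ / 4.972643×10⁻⁵ = 78.831 K
T = 18.1 + 78.831 = 96.931 °C

T = 96.9 °C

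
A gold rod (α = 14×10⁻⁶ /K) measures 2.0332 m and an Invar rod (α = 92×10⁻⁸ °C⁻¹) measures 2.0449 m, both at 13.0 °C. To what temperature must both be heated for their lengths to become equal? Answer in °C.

L₁(1 + α₁ΔT) = L₂(1 + α₂ΔT) ⇒ ΔT = (L₂ − L₁)/(α₁L₁ − α₂L₂)
L₂ − L₁ = 2.0449 − 2.0332 = 1.17×10⁻² m
α₁L₁ − α₂L₂ = 14×10⁻⁶×2.0332 − 92×10⁻⁸×2.0449 = 2.6583492×10⁻⁵ m/K
ΔT = 1.17×10⁻² / 2.6583492×10⁻⁵ = 440.123 K
T = 13.0 + 440.123 = 453.123 °C

T = 453.1 °C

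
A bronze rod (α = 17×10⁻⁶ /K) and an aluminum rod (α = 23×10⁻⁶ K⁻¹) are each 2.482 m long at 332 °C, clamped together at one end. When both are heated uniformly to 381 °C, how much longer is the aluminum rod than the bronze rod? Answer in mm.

ΔT = 49 K
bronze: ΔL = 17×10⁻⁶ × 2.482 m × 49 = 2.0675×10⁻³ m = 2.0675 mm
aluminum: ΔL = 23×10⁻⁶ × 2.482 m × 49 = 2.7972×10⁻³ m = 2.7972 mm
difference = 2.7972 − 2.0675 = 0.7297 mm

0.730 mm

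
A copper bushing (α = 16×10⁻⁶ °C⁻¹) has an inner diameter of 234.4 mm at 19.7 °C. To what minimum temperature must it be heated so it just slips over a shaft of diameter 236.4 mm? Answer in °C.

Required Δd = 236.4 − 234.4 = 2.0 mm
Δd = αd₀ΔT ⇒ ΔT = Δd/(αd₀) = 2.0 / (16×10⁻⁶ × 234.4) = 533.28 K
T_min = 19.7 + 533.28 = 552.98 °C

T = 553 °C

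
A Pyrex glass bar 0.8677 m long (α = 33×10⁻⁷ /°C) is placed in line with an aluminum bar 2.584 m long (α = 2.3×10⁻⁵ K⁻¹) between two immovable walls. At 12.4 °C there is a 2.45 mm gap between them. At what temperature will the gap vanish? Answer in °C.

T = 51.7 °C

Gap closes when ΔL₁ + ΔL₂ = 2.45 mm = 2.45×10⁻³ m
(α₁L₁ + α₂L₂)ΔT = g
α₁L₁ + α₂L₂ = 33×10⁻⁷×0.8677 + 2.3×10⁻⁵×2.584 = 6.229541×10⁻⁵ m/K
ΔT = 2.45×10⁻³ / 6.229541×10⁻⁵ = 39.329 K
T = 12.4 + 39.329 = 51.729 °C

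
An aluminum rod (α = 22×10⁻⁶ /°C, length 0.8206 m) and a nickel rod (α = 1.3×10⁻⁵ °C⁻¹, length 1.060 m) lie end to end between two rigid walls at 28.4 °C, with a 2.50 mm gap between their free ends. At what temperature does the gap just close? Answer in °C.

α₁L₁ = 1.80532×10⁻⁵ m/K, α₂L₂ = 1.378×10⁻⁵ m/K → total 3.18332×10⁻⁵ m/K
ΔT = g/(α₁L₁+α₂L₂) = 2.50×10⁻³ / 3.18332×10⁻⁵ = 78.53 K
T = 28.4 + 78.53 = 106.93 °C

T = 107 °C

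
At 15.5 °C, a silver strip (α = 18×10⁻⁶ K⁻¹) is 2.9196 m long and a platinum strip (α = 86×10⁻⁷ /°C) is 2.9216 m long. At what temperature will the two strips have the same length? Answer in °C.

T = 88.42 °C

L₁(1 + α₁ΔT) = L₂(1 + α₂ΔT) ⇒ ΔT = (L₂ − L₁)/(α₁L₁ − α₂L₂)
L₂ − L₁ = 2.9216 − 2.9196 = 2.00×10⁻³ m
α₁L₁ − α₂L₂ = 18×10⁻⁶×2.9196 − 86×10⁻⁷×2.9216 = 2.742704×10⁻⁵ m/K
ΔT = 2.00×10⁻³ / 2.742704×10⁻⁵ = 72.9207 K
T = 15.5 + 72.9207 = 88.4207 °C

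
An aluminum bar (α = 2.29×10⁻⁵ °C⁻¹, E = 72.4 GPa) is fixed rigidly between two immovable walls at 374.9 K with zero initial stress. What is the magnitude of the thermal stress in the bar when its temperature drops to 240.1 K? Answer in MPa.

σ = 223 MPa

Fully constrained: the free strain ε = αΔT is blocked, so σ = Eε = EαΔT.
|ΔT| = 134.8 K
σ = 72.4×10⁹ × 2.29×10⁻⁵ × 134.8 = 2.23×10⁸ Pa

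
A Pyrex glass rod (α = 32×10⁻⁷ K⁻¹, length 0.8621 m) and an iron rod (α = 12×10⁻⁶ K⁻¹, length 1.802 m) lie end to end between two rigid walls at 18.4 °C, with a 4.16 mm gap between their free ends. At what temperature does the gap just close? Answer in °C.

T = 189 °C

α₁L₁ = 2.75872×10⁻⁶ m/K, α₂L₂ = 2.1624×10⁻⁵ m/K → total 2.438272×10⁻⁵ m/K
ΔT = g/(α₁L₁+α₂L₂) = 4.16×10⁻³ / 2.438272×10⁻⁵ = 170.61 K
T = 18.4 + 170.61 = 189.01 °C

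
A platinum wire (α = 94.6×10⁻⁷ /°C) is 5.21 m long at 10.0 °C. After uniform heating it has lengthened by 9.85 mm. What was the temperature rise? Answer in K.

ΔT = 200 K

ΔL = αL₀ΔT ⇒ ΔT = ΔL / (αL₀)
ΔT = 9.85×10⁻³ m / (94.6×10⁻⁷ × 5.21 m) = 199.85 K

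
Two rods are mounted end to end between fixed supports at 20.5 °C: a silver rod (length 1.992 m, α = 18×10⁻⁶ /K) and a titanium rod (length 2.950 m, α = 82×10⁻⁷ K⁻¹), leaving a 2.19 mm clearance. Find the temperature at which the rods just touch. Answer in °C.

T = 57.0 °C

Gap closes when ΔL₁ + ΔL₂ = 2.19 mm = 2.19×10⁻³ m
(α₁L₁ + α₂L₂)ΔT = g
α₁L₁ + α₂L₂ = 18×10⁻⁶×1.992 + 82×10⁻⁷×2.950 = 6.0046×10⁻⁵ m/K
ΔT = 2.19×10⁻³ / 6.0046×10⁻⁵ = 36.472 K
T = 20.5 + 36.472 = 56.972 °C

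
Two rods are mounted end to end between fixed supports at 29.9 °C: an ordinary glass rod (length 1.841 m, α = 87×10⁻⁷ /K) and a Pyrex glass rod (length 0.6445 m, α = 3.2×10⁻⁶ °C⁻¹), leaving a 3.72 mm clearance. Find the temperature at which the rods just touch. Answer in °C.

T = 236 °C

α₁L₁ = 1.60167×10⁻⁵ m/K, α₂L₂ = 2.0624×10⁻⁶ m/K → total 1.80791×10⁻⁵ m/K
ΔT = g/(α₁L₁+α₂L₂) = 3.72×10⁻³ / 1.80791×10⁻⁵ = 205.76 K
T = 29.9 + 205.76 = 235.66 °C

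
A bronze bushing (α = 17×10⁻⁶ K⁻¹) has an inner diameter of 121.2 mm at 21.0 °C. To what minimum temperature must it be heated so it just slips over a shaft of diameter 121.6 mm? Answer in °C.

Required Δd = 121.6 − 121.2 = 0.4 mm
Δd = αd₀ΔT ⇒ ΔT = Δd/(αd₀) = 0.4 / (17×10⁻⁶ × 121.2) = 194.14 K
T_min = 21.0 + 194.14 = 215.14 °C

T = 215 °C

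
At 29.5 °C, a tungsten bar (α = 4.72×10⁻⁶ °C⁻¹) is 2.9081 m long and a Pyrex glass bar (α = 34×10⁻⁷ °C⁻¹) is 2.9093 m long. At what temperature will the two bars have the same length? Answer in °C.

L₁(1 + α₁ΔT) = L₂(1 + α₂ΔT) ⇒ ΔT = (L₂ − L₁)/(α₁L₁ − α₂L₂)
L₂ − L₁ = 2.9093 − 2.9081 = 1.20×10⁻³ m
α₁L₁ − α₂L₂ = 4.72×10⁻⁶×2.9081 − 34×10⁻⁷×2.9093 = 3.834612×10⁻⁶ m/K
ΔT = 1.20×10⁻³ / 3.834612×10⁻⁶ = 312.939 K
T = 29.5 + 312.939 = 342.439 °C

T = 342.4 °C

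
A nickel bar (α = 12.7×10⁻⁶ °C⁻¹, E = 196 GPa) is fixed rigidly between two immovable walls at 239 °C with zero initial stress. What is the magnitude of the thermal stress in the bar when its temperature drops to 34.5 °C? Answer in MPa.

Fully constrained: the free strain ε = αΔT is blocked, so σ = Eε = EαΔT.
|ΔT| = 204.5 K
σ = 196×10⁹ × 12.7×10⁻⁶ × 204.5 = 5.09×10⁸ Pa

σ = 509 MPa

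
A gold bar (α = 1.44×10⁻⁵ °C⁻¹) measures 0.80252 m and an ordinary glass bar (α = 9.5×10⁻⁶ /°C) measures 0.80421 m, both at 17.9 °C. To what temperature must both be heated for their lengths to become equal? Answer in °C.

T = 449.4 °C

L₁(1 + α₁ΔT) = L₂(1 + α₂ΔT) ⇒ ΔT = (L₂ − L₁)/(α₁L₁ − α₂L₂)
L₂ − L₁ = 0.80421 − 0.80252 = 1.69×10⁻³ m
α₁L₁ − α₂L₂ = 1.44×10⁻⁵×0.80252 − 9.5×10⁻⁶×0.80421 = 3.916293×10⁻⁶ m/K
ΔT = 1.69×10⁻³ / 3.916293×10⁻⁶ = 431.531 K
T = 17.9 + 431.531 = 449.431 °C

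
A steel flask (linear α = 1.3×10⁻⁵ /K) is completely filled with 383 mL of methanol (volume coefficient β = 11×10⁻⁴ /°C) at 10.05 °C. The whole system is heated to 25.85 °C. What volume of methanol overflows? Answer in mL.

The flask also expands: β_container ≈ 3α = 3.9×10⁻⁵ /K
Net overflow = V₀(β_liq − 3α_cont)ΔT
β − 3α = 1.10×10⁻³ − 3.9×10⁻⁵ = 1.061×10⁻³ /K; ΔT = 15.80 K
ΔV = 383 × 1.061×10⁻³ × 15.80 = 6.42 mL

6.42 mL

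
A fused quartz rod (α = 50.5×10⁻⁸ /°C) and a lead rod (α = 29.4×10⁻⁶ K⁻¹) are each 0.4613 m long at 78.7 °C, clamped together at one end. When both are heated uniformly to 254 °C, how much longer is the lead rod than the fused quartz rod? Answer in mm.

2.34 mm

ΔT = 175.3 K
fused quartz: ΔL = 50.5×10⁻⁸ × 0.4613 m × 175.3 = 4.0837×10⁻⁵ m = 0.040837 mm
lead: ΔL = 29.4×10⁻⁶ × 0.4613 m × 175.3 = 2.3775×10⁻³ m = 2.3775 mm
difference = 2.3775 − 0.040837 = 2.336663 mm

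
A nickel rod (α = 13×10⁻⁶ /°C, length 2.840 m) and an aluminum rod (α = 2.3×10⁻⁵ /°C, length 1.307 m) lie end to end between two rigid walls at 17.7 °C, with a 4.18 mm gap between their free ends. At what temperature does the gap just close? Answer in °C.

T = 80.1 °C

Gap closes when ΔL₁ + ΔL₂ = 4.18 mm = 4.18×10⁻³ m
(α₁L₁ + α₂L₂)ΔT = g
α₁L₁ + α₂L₂ = 13×10⁻⁶×2.840 + 2.3×10⁻⁵×1.307 = 6.6981×10⁻⁵ m/K
ΔT = 4.18×10⁻³ / 6.6981×10⁻⁵ = 62.406 K
T = 17.7 + 62.406 = 80.106 °C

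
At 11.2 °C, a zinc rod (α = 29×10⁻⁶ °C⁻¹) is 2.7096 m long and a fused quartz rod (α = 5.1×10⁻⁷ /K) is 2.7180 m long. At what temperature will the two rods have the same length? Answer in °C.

Equal length when α₁L₁ΔT − α₂L₂ΔT = L₂ − L₁ = 8.40×10⁻³ m
α₁L₁ = 7.85784×10⁻⁵, α₂L₂ = 1.38618×10⁻⁶ → Δ(αL) = 7.719222×10⁻⁵ m/K
ΔT = 8.40×10⁻³ / 7.719222×10⁻⁵ = 108.819 K, so T = 11.2 + 108.819 = 120.019 °C

T = 120.0 °C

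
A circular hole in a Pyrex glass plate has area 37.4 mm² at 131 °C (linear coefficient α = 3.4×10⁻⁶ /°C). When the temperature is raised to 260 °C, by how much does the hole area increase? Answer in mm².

ΔA = 0.0328 mm²

Area coefficient ≈ 2α; |ΔT| = 129 K
ΔA = 2αA₀ΔT = 2(3.4×10⁻⁶)(37.4)(129) = 0.0328 mm²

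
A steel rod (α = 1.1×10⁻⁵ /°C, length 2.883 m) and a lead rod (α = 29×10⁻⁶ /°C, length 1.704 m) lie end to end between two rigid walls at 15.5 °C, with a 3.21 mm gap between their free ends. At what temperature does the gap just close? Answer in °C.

Gap closes when ΔL₁ + ΔL₂ = 3.21 mm = 3.21×10⁻³ m
(α₁L₁ + α₂L₂)ΔT = g
α₁L₁ + α₂L₂ = 1.1×10⁻⁵×2.883 + 29×10⁻⁶×1.704 = 8.1129×10⁻⁵ m/K
ΔT = 3.21×10⁻³ / 8.1129×10⁻⁵ = 39.567 K
T = 15.5 + 39.567 = 55.067 °C

T = 55.1 °C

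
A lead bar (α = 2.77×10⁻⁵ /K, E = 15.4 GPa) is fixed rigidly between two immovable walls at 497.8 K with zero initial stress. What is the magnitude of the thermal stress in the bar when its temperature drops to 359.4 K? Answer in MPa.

σ = 59.0 MPa

Fully constrained: the free strain ε = αΔT is blocked, so σ = Eε = EαΔT.
|ΔT| = 138.4 K
σ = 15.4×10⁹ × 2.77×10⁻⁵ × 138.4 = 5.90×10⁷ Pa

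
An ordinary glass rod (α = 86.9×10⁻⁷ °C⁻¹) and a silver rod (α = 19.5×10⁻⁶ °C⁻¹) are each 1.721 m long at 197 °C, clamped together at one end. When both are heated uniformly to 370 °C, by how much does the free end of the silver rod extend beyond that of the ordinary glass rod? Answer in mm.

ΔT = 173 K
ordinary glass: ΔL = 86.9×10⁻⁷ × 1.721 m × 173 = 2.5873×10⁻³ m = 2.5873 mm
silver: ΔL = 19.5×10⁻⁶ × 1.721 m × 173 = 5.8058×10⁻³ m = 5.8058 mm
difference = 5.8058 − 2.5873 = 3.2185 mm

3.22 mm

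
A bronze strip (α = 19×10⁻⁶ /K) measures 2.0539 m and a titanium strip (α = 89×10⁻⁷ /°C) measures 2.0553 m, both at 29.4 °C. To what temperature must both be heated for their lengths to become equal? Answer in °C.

L₁(1 + α₁ΔT) = L₂(1 + α₂ΔT) ⇒ ΔT = (L₂ − L₁)/(α₁L₁ − α₂L₂)
L₂ − L₁ = 2.0553 − 2.0539 = 1.40×10⁻³ m
α₁L₁ − α₂L₂ = 19×10⁻⁶×2.0539 − 89×10⁻⁷×2.0553 = 2.073193×10⁻⁵ m/K
ΔT = 1.40×10⁻³ / 2.073193×10⁻⁵ = 67.5287 K
T = 29.4 + 67.5287 = 96.9287 °C

T = 96.93 °C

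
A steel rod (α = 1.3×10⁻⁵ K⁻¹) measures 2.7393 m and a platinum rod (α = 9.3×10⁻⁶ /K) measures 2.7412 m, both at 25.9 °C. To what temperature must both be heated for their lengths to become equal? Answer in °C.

T = 213.7 °C

Equal length when α₁L₁ΔT − α₂L₂ΔT = L₂ − L₁ = 1.90×10⁻³ m
α₁L₁ = 3.56109×10⁻⁵, α₂L₂ = 2.549316×10⁻⁵ → Δ(αL) = 1.011774×10⁻⁵ m/K
ΔT = 1.90×10⁻³ / 1.011774×10⁻⁵ = 187.789 K, so T = 25.9 + 187.789 = 213.689 °C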